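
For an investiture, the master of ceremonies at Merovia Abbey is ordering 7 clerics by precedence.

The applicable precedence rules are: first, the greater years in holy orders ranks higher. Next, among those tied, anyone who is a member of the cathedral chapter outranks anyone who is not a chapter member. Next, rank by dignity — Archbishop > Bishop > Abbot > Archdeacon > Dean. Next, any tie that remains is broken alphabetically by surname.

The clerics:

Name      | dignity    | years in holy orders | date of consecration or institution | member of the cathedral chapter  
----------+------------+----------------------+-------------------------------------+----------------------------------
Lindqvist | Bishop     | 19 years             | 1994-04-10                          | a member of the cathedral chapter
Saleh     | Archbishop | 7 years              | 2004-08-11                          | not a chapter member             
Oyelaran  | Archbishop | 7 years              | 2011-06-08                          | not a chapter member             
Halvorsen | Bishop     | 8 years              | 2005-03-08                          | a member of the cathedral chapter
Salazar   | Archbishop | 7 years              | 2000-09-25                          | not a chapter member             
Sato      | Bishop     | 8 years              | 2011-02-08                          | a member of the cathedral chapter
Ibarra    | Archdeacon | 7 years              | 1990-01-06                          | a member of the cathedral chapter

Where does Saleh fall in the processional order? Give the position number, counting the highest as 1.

By years in holy orders (higher first): Lindqvist (19 years); then Halvorsen and Sato (both 8 years); then Ibarra, Oyelaran, Salazar and Saleh (each 7 years).
Halvorsen and Sato are each a member of the cathedral chapter, so the next rule applies.
Halvorsen and Sato are each Bishop, so the next rule applies.
Among Halvorsen and Sato, alphabetically by surname: Halvorsen before Sato.
Among Ibarra, Oyelaran, Salazar and Saleh, a member of the cathedral chapter before not a chapter member: Ibarra (a member of the cathedral chapter) before Oyelaran, Salazar and Saleh (not a chapter member).
Oyelaran, Salazar and Saleh are each Archbishop, so the next rule applies.
Among Oyelaran, Salazar and Saleh, alphabetically by surname: Oyelaran before Salazar before Saleh.
Order: Lindqvist, Halvorsen, Sato, Ibarra, Oyelaran, Salazar, Saleh. So position 7.

7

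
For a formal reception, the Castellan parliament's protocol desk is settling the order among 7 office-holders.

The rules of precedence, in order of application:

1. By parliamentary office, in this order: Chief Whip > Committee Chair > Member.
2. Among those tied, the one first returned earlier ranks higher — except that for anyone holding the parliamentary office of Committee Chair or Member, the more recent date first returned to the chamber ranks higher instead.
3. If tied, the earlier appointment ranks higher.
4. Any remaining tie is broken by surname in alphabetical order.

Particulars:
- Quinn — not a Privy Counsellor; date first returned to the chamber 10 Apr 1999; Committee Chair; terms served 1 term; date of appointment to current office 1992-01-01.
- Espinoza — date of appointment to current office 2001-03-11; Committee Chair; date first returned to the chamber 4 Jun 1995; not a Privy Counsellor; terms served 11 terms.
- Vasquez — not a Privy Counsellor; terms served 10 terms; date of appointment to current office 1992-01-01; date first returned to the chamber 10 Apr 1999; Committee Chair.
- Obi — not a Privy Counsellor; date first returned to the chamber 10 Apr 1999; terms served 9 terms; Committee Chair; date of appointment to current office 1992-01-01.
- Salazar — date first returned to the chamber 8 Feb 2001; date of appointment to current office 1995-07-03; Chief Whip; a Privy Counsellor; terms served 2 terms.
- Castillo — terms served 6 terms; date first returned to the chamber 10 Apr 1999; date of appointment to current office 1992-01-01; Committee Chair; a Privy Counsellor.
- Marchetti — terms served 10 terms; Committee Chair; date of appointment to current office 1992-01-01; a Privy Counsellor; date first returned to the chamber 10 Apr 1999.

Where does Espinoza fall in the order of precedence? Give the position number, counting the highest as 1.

7

By parliamentary office: Salazar (Chief Whip); then Castillo, Marchetti, Obi, Quinn, Vasquez and Espinoza (Committee Chair).
Among Castillo, Marchetti, Obi, Quinn, Vasquez and Espinoza, by date first returned to the chamber (later first) (reversed rule for this group): Castillo, Marchetti, Obi, Quinn and Vasquez (10 Apr 1999) before Espinoza (4 Jun 1995).
Castillo, Marchetti, Obi, Quinn and Vasquez all have date of appointment to current office 1992-01-01, so the next rule applies.
Among Castillo, Marchetti, Obi, Quinn and Vasquez, alphabetically by surname: Castillo before Marchetti before Obi before Quinn before Vasquez.
Order: Salazar, Castillo, Marchetti, Obi, Quinn, Vasquez, Espinoza. So position 7.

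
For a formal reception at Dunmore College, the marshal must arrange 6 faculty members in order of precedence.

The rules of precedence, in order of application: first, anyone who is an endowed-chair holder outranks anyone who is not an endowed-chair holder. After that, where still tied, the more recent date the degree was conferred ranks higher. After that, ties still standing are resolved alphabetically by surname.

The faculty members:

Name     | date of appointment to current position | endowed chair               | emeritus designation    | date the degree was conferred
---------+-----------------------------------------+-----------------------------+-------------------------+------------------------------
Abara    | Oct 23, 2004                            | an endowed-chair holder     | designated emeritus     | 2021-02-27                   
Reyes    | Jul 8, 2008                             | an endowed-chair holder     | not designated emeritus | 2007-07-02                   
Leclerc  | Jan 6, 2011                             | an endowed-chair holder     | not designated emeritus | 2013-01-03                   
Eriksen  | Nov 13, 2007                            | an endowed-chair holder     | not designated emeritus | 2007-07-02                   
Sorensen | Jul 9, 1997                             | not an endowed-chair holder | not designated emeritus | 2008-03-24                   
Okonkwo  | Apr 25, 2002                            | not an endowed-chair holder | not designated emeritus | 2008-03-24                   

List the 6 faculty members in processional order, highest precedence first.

Abara, Leclerc, Eriksen, Reyes, Okonkwo, Sorensen

By the first rule: Abara, Leclerc, Eriksen and Reyes (each an endowed-chair holder); then Okonkwo and Sorensen (both not an endowed-chair holder).
Among Abara, Leclerc, Eriksen and Reyes, by date the degree was conferred (later first): Abara (2021-02-27) before Leclerc (2013-01-03) before Eriksen and Reyes (2007-07-02).
Among Eriksen and Reyes, alphabetically by surname: Eriksen before Reyes.
Okonkwo and Sorensen both have date the degree was conferred 2008-03-24, so the next rule applies.
Among Okonkwo and Sorensen, alphabetically by surname: Okonkwo before Sorensen.
Full order: Abara, Leclerc, Eriksen, Reyes, Okonkwo, Sorensen.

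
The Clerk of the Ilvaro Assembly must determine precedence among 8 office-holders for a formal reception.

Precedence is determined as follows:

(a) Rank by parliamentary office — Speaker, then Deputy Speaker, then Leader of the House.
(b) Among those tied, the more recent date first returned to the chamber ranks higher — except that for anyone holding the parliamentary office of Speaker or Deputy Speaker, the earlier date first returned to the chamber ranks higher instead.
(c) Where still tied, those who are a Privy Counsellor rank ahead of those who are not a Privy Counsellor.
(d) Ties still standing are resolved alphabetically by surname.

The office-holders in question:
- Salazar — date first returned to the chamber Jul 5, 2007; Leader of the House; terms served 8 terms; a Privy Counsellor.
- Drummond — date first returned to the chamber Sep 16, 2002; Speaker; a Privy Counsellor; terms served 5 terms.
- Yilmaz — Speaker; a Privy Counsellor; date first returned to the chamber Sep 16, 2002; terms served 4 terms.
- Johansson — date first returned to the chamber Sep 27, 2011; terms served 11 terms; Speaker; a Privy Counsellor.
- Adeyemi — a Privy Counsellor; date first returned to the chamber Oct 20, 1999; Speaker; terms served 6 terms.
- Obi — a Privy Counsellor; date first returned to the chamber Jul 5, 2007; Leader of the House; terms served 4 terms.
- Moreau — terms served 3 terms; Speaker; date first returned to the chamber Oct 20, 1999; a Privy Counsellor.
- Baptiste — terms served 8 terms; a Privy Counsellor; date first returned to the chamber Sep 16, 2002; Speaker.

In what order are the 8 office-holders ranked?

Adeyemi, Moreau, Baptiste, Drummond, Yilmaz, Johansson, Obi, Salazar

By parliamentary office: Adeyemi, Moreau, Baptiste, Drummond, Yilmaz and Johansson (Speaker); then Obi and Salazar (Leader of the House).
Among Adeyemi, Moreau, Baptiste, Drummond, Yilmaz and Johansson, by date first returned to the chamber (earlier first) (reversed rule for this group): Adeyemi and Moreau (Oct 20, 1999) before Baptiste, Drummond and Yilmaz (Sep 16, 2002) before Johansson (Sep 27, 2011).
Adeyemi and Moreau are each a Privy Counsellor, so the next rule applies.
Among Adeyemi and Moreau, alphabetically by surname: Adeyemi before Moreau.
Baptiste, Drummond and Yilmaz are each a Privy Counsellor, so the next rule applies.
Among Baptiste, Drummond and Yilmaz, alphabetically by surname: Baptiste before Drummond before Yilmaz.
Obi and Salazar both have date first returned to the chamber Jul 5, 2007, so the next rule applies.
Obi and Salazar are each a Privy Counsellor, so the next rule applies.
Among Obi and Salazar, alphabetically by surname: Obi before Salazar.
Full order: Adeyemi, Moreau, Baptiste, Drummond, Yilmaz, Johansson, Obi, Salazar.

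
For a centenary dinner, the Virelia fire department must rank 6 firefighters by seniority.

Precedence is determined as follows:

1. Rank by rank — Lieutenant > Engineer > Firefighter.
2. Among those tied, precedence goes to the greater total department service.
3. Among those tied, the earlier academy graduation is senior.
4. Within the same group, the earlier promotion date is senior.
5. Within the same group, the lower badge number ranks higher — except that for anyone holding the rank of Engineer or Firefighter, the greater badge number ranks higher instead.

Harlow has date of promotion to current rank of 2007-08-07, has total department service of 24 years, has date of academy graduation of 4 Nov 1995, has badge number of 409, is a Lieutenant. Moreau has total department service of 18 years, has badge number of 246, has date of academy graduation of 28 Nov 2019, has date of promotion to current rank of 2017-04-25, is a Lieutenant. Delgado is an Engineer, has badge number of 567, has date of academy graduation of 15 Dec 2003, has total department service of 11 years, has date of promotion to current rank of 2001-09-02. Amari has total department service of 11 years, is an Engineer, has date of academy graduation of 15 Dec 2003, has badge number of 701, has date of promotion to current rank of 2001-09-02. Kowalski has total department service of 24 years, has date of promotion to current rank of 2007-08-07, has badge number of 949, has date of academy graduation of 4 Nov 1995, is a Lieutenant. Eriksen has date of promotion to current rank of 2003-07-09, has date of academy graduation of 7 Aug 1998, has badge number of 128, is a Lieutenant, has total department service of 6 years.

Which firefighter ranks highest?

Harlow

By rank: Harlow, Kowalski, Moreau and Eriksen (Lieutenant); then Amari and Delgado (Engineer).
Among Harlow, Kowalski, Moreau and Eriksen, by total department service (higher first): Harlow and Kowalski (24 years) before Moreau (18 years) before Eriksen (6 years).
Harlow and Kowalski both have date of academy graduation 4 Nov 1995, so the next rule applies.
Harlow and Kowalski both have date of promotion to current rank 2007-08-07, so the next rule applies.
Among Harlow and Kowalski, by badge number (lower first): Harlow (409) before Kowalski (949).
Amari and Delgado both have total department service 11 years, so the next rule applies.
Amari and Delgado both have date of academy graduation 15 Dec 2003, so the next rule applies.
Amari and Delgado both have date of promotion to current rank 2001-09-02, so the next rule applies.
Among Amari and Delgado, by badge number (higher first) (reversed rule for this group): Amari (701) before Delgado (567).
Order: Harlow, Kowalski, Moreau, Eriksen, Amari, Delgado.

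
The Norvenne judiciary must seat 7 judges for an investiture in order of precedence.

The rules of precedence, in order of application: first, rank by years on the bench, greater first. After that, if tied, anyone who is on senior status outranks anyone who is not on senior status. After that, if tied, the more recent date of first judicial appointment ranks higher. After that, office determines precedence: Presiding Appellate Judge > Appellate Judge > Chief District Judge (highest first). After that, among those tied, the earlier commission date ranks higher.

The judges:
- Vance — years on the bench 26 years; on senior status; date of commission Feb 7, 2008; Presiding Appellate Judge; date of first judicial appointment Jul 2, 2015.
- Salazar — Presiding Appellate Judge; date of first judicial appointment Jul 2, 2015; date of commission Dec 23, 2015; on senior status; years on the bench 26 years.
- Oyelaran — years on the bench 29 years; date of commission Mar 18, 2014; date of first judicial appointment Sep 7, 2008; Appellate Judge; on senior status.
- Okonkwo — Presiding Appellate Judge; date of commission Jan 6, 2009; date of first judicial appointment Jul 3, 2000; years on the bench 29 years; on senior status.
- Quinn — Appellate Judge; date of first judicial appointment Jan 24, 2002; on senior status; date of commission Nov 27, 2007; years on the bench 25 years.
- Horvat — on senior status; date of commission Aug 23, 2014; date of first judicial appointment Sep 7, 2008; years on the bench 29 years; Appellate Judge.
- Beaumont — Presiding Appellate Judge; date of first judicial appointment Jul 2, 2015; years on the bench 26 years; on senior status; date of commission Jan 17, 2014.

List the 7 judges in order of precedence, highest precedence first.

Oyelaran, Horvat, Okonkwo, Vance, Beaumont, Salazar, Quinn

By years on the bench (higher first): Oyelaran, Horvat and Okonkwo (each 29 years); then Vance, Beaumont and Salazar (each 26 years); then Quinn (25 years).
Oyelaran, Horvat and Okonkwo are each on senior status, so the next rule applies.
Among Oyelaran, Horvat and Okonkwo, by date of first judicial appointment (later first): Oyelaran and Horvat (Sep 7, 2008) before Okonkwo (Jul 3, 2000).
Oyelaran and Horvat are each Appellate Judge, so the next rule applies.
Among Oyelaran and Horvat, by date of commission (earlier first): Oyelaran (Mar 18, 2014) before Horvat (Aug 23, 2014).
Vance, Beaumont and Salazar are each on senior status, so the next rule applies.
Vance, Beaumont and Salazar all have date of first judicial appointment Jul 2, 2015, so the next rule applies.
Vance, Beaumont and Salazar are each Presiding Appellate Judge, so the next rule applies.
Among Vance, Beaumont and Salazar, by date of commission (earlier first): Vance (Feb 7, 2008) before Beaumont (Jan 17, 2014) before Salazar (Dec 23, 2015).
Full order: Oyelaran, Horvat, Okonkwo, Vance, Beaumont, Salazar, Quinn.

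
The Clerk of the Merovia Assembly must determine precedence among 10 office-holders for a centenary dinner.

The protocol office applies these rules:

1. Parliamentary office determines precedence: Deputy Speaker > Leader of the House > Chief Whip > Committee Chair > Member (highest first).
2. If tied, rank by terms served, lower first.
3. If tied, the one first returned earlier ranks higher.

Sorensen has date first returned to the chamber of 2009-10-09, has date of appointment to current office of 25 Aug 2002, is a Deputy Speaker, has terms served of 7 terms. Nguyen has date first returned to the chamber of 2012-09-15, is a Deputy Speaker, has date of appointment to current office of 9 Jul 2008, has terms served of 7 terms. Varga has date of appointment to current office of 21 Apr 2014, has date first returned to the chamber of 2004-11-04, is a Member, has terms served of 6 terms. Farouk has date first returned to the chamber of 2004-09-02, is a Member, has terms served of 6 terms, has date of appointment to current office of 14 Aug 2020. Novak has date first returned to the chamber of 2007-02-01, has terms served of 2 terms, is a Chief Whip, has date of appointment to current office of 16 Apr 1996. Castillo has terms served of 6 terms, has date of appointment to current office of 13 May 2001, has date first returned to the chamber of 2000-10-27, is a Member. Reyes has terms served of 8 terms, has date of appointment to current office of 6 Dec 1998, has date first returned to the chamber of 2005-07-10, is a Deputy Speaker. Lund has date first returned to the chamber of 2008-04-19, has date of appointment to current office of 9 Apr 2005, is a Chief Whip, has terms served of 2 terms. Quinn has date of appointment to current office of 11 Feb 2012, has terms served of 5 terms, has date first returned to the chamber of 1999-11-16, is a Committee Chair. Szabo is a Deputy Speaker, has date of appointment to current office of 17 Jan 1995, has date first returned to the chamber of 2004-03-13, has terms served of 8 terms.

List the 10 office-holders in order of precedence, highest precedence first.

By parliamentary office: Sorensen, Nguyen, Szabo and Reyes (Deputy Speaker); then Novak and Lund (Chief Whip); then Quinn (Committee Chair); then Castillo, Farouk and Varga (Member).
Among Sorensen, Nguyen, Szabo and Reyes, by terms served (lower first): Sorensen and Nguyen (7 terms) before Szabo and Reyes (8 terms).
Among Sorensen and Nguyen, by date first returned to the chamber (earlier first): Sorensen (2009-10-09) before Nguyen (2012-09-15).
Among Szabo and Reyes, by date first returned to the chamber (earlier first): Szabo (2004-03-13) before Reyes (2005-07-10).
Novak and Lund both have terms served 2 terms, so the next rule applies.
Among Novak and Lund, by date first returned to the chamber (earlier first): Novak (2007-02-01) before Lund (2008-04-19).
Castillo, Farouk and Varga all have terms served 6 terms, so the next rule applies.
Among Castillo, Farouk and Varga, by date first returned to the chamber (earlier first): Castillo (2000-10-27) before Farouk (2004-09-02) before Varga (2004-11-04).
Full order: Sorensen, Nguyen, Szabo, Reyes, Novak, Lund, Quinn, Castillo, Farouk, Varga.

Sorensen, Nguyen, Szabo, Reyes, Novak, Lund, Quinn, Castillo, Farouk, Varga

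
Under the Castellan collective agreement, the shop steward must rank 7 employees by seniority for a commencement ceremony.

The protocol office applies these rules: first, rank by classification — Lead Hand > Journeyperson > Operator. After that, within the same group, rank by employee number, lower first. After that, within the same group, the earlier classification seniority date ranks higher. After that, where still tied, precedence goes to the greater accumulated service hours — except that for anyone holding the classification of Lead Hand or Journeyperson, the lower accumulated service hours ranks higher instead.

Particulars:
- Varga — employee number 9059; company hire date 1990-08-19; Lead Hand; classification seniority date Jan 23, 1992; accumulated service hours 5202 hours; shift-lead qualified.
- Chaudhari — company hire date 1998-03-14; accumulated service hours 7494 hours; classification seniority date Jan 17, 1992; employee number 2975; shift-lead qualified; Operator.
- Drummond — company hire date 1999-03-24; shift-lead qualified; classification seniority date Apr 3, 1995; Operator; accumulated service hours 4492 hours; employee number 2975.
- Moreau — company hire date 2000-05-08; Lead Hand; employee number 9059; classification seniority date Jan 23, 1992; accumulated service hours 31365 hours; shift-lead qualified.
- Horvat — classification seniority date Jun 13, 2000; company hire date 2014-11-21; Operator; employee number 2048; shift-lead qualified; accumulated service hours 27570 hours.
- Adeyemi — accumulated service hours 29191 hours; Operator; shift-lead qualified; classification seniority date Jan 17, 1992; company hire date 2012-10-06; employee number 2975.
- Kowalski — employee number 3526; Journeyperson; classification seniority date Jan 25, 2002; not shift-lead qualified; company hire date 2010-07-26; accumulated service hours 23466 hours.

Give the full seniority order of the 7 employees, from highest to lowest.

By classification: Varga and Moreau (Lead Hand); then Kowalski (Journeyperson); then Horvat, Adeyemi, Chaudhari and Drummond (Operator).
Varga and Moreau both have employee number 9059, so the next rule applies.
Varga and Moreau both have classification seniority date Jan 23, 1992, so the next rule applies.
Among Varga and Moreau, by accumulated service hours (lower first) (reversed rule for this group): Varga (5202 hours) before Moreau (31365 hours).
Among Horvat, Adeyemi, Chaudhari and Drummond, by employee number (lower first): Horvat (2048) before Adeyemi, Chaudhari and Drummond (2975).
Among Adeyemi, Chaudhari and Drummond, by classification seniority date (earlier first): Adeyemi and Chaudhari (Jan 17, 1992) before Drummond (Apr 3, 1995).
Among Adeyemi and Chaudhari, by accumulated service hours (higher first): Adeyemi (29191 hours) before Chaudhari (7494 hours).
Full order: Varga, Moreau, Kowalski, Horvat, Adeyemi, Chaudhari, Drummond.

Varga, Moreau, Kowalski, Horvat, Adeyemi, Chaudhari, Drummond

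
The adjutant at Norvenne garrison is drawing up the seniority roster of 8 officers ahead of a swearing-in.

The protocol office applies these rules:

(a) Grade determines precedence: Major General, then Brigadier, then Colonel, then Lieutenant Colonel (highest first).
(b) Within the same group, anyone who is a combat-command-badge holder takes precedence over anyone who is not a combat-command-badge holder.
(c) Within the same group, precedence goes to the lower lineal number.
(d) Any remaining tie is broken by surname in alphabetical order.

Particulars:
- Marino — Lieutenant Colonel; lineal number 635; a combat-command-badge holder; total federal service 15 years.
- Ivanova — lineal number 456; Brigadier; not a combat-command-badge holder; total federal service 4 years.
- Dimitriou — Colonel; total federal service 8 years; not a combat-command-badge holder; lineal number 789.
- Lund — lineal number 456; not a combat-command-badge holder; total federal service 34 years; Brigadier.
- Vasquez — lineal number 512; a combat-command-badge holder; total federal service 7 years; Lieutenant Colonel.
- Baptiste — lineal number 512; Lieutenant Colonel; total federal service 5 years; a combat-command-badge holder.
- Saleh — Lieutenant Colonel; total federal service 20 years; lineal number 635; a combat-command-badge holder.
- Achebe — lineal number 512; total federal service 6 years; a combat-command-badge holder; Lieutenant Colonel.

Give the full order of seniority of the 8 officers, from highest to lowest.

By grade: Ivanova and Lund (Brigadier); then Dimitriou (Colonel); then Achebe, Baptiste, Vasquez, Marino and Saleh (Lieutenant Colonel).
Ivanova and Lund are each not a combat-command-badge holder, so the next rule applies.
Ivanova and Lund both have lineal number 456, so the next rule applies.
Among Ivanova and Lund, alphabetically by surname: Ivanova before Lund.
Achebe, Baptiste, Vasquez, Marino and Saleh are each a combat-command-badge holder, so the next rule applies.
Among Achebe, Baptiste, Vasquez, Marino and Saleh, by lineal number (lower first): Achebe, Baptiste and Vasquez (512) before Marino and Saleh (635).
Among Achebe, Baptiste and Vasquez, alphabetically by surname: Achebe before Baptiste before Vasquez.
Among Marino and Saleh, alphabetically by surname: Marino before Saleh.
Full order: Ivanova, Lund, Dimitriou, Achebe, Baptiste, Vasquez, Marino, Saleh.

Ivanova, Lund, Dimitriou, Achebe, Baptiste, Vasquez, Marino, Saleh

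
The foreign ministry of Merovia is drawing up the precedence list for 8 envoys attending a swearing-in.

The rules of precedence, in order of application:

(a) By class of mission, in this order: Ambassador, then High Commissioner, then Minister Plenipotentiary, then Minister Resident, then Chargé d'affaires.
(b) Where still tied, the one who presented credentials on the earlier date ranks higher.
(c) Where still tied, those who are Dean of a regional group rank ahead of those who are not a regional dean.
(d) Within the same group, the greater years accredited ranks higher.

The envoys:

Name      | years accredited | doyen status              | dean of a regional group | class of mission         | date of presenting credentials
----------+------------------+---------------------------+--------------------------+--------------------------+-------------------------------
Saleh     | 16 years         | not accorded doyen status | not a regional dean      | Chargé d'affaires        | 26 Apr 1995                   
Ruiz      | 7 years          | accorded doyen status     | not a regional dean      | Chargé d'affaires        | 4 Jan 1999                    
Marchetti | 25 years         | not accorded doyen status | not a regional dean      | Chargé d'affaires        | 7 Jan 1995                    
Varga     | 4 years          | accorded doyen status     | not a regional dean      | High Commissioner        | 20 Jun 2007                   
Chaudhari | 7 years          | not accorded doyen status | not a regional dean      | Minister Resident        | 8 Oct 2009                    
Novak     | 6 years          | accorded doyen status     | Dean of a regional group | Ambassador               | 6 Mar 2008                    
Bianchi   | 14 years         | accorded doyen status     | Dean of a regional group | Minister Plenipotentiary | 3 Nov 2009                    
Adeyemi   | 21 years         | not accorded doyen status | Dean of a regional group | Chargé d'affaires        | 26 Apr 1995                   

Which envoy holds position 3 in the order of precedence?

By class of mission: Novak (Ambassador); then Varga (High Commissioner); then Bianchi (Minister Plenipotentiary); then Chaudhari (Minister Resident); then Marchetti, Adeyemi, Saleh and Ruiz (Chargé d'affaires).
Among Marchetti, Adeyemi, Saleh and Ruiz, by date of presenting credentials (earlier first): Marchetti (7 Jan 1995) before Adeyemi and Saleh (26 Apr 1995) before Ruiz (4 Jan 1999).
Among Adeyemi and Saleh, Dean of a regional group before not a regional dean: Adeyemi (Dean of a regional group) before Saleh (not a regional dean).
Order: Novak, Varga, Bianchi, Chaudhari, Marchetti, Adeyemi, Saleh, Ruiz.

Bianchi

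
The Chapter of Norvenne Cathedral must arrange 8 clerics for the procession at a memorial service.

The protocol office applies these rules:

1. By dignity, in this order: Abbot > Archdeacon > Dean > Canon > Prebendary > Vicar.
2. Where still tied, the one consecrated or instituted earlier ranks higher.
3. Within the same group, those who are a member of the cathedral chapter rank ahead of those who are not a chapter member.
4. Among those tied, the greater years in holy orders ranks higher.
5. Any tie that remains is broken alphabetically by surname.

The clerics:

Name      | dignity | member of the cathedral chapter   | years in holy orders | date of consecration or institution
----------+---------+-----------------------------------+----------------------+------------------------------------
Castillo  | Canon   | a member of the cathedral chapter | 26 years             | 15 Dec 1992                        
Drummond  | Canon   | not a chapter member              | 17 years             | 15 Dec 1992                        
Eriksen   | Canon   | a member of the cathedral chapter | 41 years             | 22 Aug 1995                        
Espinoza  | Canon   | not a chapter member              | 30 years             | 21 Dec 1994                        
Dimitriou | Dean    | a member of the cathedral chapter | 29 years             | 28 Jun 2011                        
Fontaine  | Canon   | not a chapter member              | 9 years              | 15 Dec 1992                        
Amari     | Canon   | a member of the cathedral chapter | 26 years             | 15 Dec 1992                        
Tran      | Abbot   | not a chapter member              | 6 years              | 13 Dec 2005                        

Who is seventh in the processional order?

By dignity: Tran (Abbot); then Dimitriou (Dean); then Amari, Castillo, Drummond, Fontaine, Espinoza and Eriksen (Canon).
Among Amari, Castillo, Drummond, Fontaine, Espinoza and Eriksen, by date of consecration or institution (earlier first): Amari, Castillo, Drummond and Fontaine (15 Dec 1992) before Espinoza (21 Dec 1994) before Eriksen (22 Aug 1995).
Among Amari, Castillo, Drummond and Fontaine, a member of the cathedral chapter before not a chapter member: Amari and Castillo (a member of the cathedral chapter) before Drummond and Fontaine (not a chapter member).
Amari and Castillo both have years in holy orders 26 years, so the next rule applies.
Among Amari and Castillo, alphabetically by surname: Amari before Castillo.
Among Drummond and Fontaine, by years in holy orders (higher first): Drummond (17 years) before Fontaine (9 years).
Order: Tran, Dimitriou, Amari, Castillo, Drummond, Fontaine, Espinoza, Eriksen.

Espinoza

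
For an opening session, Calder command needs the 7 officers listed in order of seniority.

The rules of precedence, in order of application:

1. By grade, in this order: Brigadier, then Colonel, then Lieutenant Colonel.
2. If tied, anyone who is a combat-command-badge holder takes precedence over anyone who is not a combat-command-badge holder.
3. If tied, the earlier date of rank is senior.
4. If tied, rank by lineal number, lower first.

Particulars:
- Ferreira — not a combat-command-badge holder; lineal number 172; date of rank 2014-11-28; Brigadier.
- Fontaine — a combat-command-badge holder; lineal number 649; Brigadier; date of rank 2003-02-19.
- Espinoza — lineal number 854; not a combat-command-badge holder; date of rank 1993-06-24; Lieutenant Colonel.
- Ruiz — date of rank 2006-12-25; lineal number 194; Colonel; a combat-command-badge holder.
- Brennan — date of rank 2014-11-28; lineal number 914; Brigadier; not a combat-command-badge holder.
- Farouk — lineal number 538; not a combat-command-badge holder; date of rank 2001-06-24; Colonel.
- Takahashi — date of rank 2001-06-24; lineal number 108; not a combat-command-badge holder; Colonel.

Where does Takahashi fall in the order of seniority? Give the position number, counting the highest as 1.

5

By grade: Fontaine, Ferreira and Brennan (Brigadier); then Ruiz, Takahashi and Farouk (Colonel); then Espinoza (Lieutenant Colonel).
Among Fontaine, Ferreira and Brennan, a combat-command-badge holder before not a combat-command-badge holder: Fontaine (a combat-command-badge holder) before Ferreira and Brennan (not a combat-command-badge holder).
Ferreira and Brennan both have date of rank 2014-11-28, so the next rule applies.
Among Ferreira and Brennan, by lineal number (lower first): Ferreira (172) before Brennan (914).
Among Ruiz, Takahashi and Farouk, a combat-command-badge holder before not a combat-command-badge holder: Ruiz (a combat-command-badge holder) before Takahashi and Farouk (not a combat-command-badge holder).
Takahashi and Farouk both have date of rank 2001-06-24, so the next rule applies.
Among Takahashi and Farouk, by lineal number (lower first): Takahashi (108) before Farouk (538).
Order: Fontaine, Ferreira, Brennan, Ruiz, Takahashi, Farouk, Espinoza. So position 5.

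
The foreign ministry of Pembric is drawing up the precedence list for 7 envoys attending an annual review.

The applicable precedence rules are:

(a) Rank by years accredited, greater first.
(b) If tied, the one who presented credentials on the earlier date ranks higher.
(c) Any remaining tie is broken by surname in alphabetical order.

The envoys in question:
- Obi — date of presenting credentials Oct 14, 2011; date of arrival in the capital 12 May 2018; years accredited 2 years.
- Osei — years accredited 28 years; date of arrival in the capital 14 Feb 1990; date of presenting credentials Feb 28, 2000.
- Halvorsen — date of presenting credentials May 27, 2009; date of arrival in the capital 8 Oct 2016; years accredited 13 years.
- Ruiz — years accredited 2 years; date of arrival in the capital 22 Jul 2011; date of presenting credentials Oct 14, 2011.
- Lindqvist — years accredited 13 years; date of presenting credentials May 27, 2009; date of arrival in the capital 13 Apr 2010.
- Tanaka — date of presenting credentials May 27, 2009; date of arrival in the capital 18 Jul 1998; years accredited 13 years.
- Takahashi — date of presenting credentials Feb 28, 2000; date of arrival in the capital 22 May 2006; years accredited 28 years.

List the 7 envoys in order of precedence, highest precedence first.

Osei, Takahashi, Halvorsen, Lindqvist, Tanaka, Obi, Ruiz

By years accredited (higher first): Osei and Takahashi (both 28 years); then Halvorsen, Lindqvist and Tanaka (each 13 years); then Obi and Ruiz (both 2 years).
Osei and Takahashi both have date of presenting credentials Feb 28, 2000, so the next rule applies.
Among Osei and Takahashi, alphabetically by surname: Osei before Takahashi.
Halvorsen, Lindqvist and Tanaka all have date of presenting credentials May 27, 2009, so the next rule applies.
Among Halvorsen, Lindqvist and Tanaka, alphabetically by surname: Halvorsen before Lindqvist before Tanaka.
Obi and Ruiz both have date of presenting credentials Oct 14, 2011, so the next rule applies.
Among Obi and Ruiz, alphabetically by surname: Obi before Ruiz.
Full order: Osei, Takahashi, Halvorsen, Lindqvist, Tanaka, Obi, Ruiz.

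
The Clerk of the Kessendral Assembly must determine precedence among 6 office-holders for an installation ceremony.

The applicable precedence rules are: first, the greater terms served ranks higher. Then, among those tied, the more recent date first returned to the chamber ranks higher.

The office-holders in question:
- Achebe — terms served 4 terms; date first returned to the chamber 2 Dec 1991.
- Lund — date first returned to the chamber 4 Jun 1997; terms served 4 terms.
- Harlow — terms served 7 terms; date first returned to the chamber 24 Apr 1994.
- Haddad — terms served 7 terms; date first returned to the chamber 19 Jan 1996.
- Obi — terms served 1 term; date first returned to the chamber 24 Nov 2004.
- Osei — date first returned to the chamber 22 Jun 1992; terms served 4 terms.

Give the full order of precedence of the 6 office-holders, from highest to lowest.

Haddad, Harlow, Lund, Osei, Achebe, Obi

By terms served (higher first): Haddad and Harlow (both 7 terms); then Lund, Osei and Achebe (each 4 terms); then Obi (1 term).
Among Haddad and Harlow, by date first returned to the chamber (later first): Haddad (19 Jan 1996) before Harlow (24 Apr 1994).
Among Lund, Osei and Achebe, by date first returned to the chamber (later first): Lund (4 Jun 1997) before Osei (22 Jun 1992) before Achebe (2 Dec 1991).
Full order: Haddad, Harlow, Lund, Osei, Achebe, Obi.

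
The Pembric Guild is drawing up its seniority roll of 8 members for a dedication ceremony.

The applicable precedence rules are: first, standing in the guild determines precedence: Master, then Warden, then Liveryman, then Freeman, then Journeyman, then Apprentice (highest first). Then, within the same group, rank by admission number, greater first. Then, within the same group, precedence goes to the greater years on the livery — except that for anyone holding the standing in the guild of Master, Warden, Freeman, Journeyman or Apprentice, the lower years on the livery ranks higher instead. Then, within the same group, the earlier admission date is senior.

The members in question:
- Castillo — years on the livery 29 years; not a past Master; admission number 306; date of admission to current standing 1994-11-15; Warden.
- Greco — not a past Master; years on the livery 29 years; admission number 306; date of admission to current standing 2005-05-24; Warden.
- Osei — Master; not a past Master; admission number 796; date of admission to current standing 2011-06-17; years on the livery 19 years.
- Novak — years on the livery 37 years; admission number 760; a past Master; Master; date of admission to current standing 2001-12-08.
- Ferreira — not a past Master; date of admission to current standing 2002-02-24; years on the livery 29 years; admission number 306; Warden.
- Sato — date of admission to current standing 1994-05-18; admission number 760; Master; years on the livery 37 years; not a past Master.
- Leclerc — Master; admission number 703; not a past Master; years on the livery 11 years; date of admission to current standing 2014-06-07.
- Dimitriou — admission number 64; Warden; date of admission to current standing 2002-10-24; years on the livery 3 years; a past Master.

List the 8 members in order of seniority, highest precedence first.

Osei, Sato, Novak, Leclerc, Castillo, Ferreira, Greco, Dimitriou

By standing in the guild: Osei, Sato, Novak and Leclerc (Master); then Castillo, Ferreira, Greco and Dimitriou (Warden).
Among Osei, Sato, Novak and Leclerc, by admission number (higher first): Osei (796) before Sato and Novak (760) before Leclerc (703).
Sato and Novak both have years on the livery 37 years, so the next rule applies.
Among Sato and Novak, by date of admission to current standing (earlier first): Sato (1994-05-18) before Novak (2001-12-08).
Among Castillo, Ferreira, Greco and Dimitriou, by admission number (higher first): Castillo, Ferreira and Greco (306) before Dimitriou (64).
Castillo, Ferreira and Greco all have years on the livery 29 years, so the next rule applies.
Among Castillo, Ferreira and Greco, by date of admission to current standing (earlier first): Castillo (1994-11-15) before Ferreira (2002-02-24) before Greco (2005-05-24).
Full order: Osei, Sato, Novak, Leclerc, Castillo, Ferreira, Greco, Dimitriou.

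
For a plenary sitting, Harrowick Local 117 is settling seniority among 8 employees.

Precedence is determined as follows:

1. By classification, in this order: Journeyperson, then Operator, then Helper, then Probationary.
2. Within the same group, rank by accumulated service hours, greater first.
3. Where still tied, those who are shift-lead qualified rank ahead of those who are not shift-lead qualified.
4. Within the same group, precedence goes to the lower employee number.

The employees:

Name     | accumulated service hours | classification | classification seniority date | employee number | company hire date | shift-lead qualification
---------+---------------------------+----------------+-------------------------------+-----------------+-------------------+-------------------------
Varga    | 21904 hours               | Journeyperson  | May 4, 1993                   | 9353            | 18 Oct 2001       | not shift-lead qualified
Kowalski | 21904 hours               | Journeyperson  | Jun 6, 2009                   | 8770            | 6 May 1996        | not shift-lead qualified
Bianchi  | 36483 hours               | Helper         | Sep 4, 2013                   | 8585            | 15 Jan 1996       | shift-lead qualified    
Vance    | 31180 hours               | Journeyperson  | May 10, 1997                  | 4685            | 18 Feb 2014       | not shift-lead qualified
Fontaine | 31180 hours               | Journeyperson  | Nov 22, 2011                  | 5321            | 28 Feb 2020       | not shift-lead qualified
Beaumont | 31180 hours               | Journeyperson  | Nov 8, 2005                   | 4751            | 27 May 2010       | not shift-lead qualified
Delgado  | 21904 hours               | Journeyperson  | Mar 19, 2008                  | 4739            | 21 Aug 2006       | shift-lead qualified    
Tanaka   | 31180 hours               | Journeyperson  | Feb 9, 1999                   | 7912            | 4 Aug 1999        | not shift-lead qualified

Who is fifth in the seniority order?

Delgado

By classification: Vance, Beaumont, Fontaine, Tanaka, Delgado, Kowalski and Varga (Journeyperson); then Bianchi (Helper).
Among Vance, Beaumont, Fontaine, Tanaka, Delgado, Kowalski and Varga, by accumulated service hours (higher first): Vance, Beaumont, Fontaine and Tanaka (31180 hours) before Delgado, Kowalski and Varga (21904 hours).
Vance, Beaumont, Fontaine and Tanaka are each not shift-lead qualified, so the next rule applies.
Among Vance, Beaumont, Fontaine and Tanaka, by employee number (lower first): Vance (4685) before Beaumont (4751) before Fontaine (5321) before Tanaka (7912).
Among Delgado, Kowalski and Varga, shift-lead qualified before not shift-lead qualified: Delgado (shift-lead qualified) before Kowalski and Varga (not shift-lead qualified).
Among Kowalski and Varga, by employee number (lower first): Kowalski (8770) before Varga (9353).
Order: Vance, Beaumont, Fontaine, Tanaka, Delgado, Kowalski, Varga, Bianchi.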